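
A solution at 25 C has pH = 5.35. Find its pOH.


pOH = 14 - pH
pOH = 14 - 5.35
pOH = 8.65

8.65


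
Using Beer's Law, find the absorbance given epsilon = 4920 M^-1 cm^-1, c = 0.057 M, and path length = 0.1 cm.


A = epsilon * c * l
A = 4920 * 0.057 * 0.1
A = 28.044

28.044


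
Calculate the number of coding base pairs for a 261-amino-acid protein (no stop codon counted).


Each amino acid = 1 codon = 3 bp
bp = 261 * 3 = 783 bp

783 bp


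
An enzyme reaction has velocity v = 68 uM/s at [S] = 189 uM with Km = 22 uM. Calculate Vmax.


Vmax = v * (Km + [S]) / [S]
Vmax = 68 * (22 + 189) / 189
Vmax = 75.9153 uM/s

75.9153 uM/s


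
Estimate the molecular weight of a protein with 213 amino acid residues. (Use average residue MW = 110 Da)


MW = n_residues * 110 Da
MW = 213 * 110
MW = 23430 Da

23430 Da


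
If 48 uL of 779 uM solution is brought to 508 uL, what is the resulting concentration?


C2 = C1 * V1 / V2
C2 = 779 * 48 / 508
C2 = 73.6063 uM

73.6063 uM


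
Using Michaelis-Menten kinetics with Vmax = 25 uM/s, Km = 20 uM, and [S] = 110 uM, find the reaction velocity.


v = Vmax * [S] / (Km + [S])
v = 25 * 110 / (20 + 110)
v = 21.1538 uM/s

21.1538 uM/s


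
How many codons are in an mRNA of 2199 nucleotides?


codons = nucleotides / 3
codons = 2199 / 3 = 733

733


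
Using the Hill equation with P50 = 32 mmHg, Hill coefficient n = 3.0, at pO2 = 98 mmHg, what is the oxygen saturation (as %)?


Y = pO2^n / (P50^n + pO2^n)
Y = 98^3.0 / (32^3.0 + 98^3.0)
Y = 96.64%

96.64%


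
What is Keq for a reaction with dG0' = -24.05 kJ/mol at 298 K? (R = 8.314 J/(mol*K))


Keq = exp(-dG0 * 1000 / (R * T))
Keq = exp(-(-24.05) * 1000 / (8.314 * 298))
Keq = 16433.6147

16433.6147


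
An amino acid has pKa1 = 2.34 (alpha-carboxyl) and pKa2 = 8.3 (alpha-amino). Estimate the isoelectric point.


pI = (pKa1 + pKa2) / 2
pI = (2.34 + 8.3) / 2
pI = 5.32

5.32


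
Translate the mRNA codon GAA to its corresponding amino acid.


Standard genetic code lookup.
Codon GAA -> Glu

Glu


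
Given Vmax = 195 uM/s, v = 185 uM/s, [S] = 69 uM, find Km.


Km = [S] * (Vmax - v) / v
Km = 69 * (195 - 185) / 185
Km = 3.7297 uM

3.7297 uM


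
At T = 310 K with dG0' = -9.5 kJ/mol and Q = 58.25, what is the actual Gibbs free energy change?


dG = dG0' + RT * ln(Q) / 1000
dG = -9.5 + 8.314 * 310 * ln(58.25) / 1000
dG = 0.9762 kJ/mol

0.9762 kJ/mol


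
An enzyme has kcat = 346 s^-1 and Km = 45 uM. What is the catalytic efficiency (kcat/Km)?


Catalytic efficiency = kcat / Km
= 346 / 45
= 7.6889 uM^-1*s^-1

7.6889 uM^-1*s^-1


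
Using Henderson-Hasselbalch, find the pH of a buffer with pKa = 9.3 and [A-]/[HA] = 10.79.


pH = pKa + log10([A-]/[HA])
pH = 9.3 + log10(10.79)
pH = 10.333

10.333


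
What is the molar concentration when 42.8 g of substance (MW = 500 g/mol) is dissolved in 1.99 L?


C = (mass / MW) / volume
C = (42.8 / 500) / 1.99
C = 0.043 M

0.043 M


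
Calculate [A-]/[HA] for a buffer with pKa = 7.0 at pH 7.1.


[A-]/[HA] = 10^(pH - pKa)
= 10^(7.1 - 7.0)
= 1.2589

1.2589


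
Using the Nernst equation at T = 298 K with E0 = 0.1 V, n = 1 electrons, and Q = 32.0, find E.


E = E0 - (RT/nF) * ln(Q)
E = 0.1 - (8.314 * 298 / (1 * 96485)) * ln(32.0)
E = 0.011 V

0.011 V


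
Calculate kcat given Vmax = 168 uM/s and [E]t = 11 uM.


kcat = Vmax / [E]t
kcat = 168 / 11
kcat = 15.2727 s^-1

15.2727 s^-1


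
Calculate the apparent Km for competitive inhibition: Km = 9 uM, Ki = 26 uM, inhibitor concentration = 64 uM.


Km_app = Km * (1 + [I]/Ki)
Km_app = 9 * (1 + 64/26)
Km_app = 31.1538 uM

31.1538 uM


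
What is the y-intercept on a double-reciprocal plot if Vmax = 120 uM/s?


y-intercept = 1/Vmax
= 1/120
= 0.0083 s/uM

0.0083 s/uM


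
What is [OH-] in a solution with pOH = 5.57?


[OH-] = 10^(-pOH)
[OH-] = 10^(-5.57)
[OH-] = 2.692e-06 M

2.692e-06 M


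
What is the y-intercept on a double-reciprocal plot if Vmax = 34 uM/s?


y-intercept = 1/Vmax
= 1/34
= 0.0294 s/uM

0.0294 s/uM


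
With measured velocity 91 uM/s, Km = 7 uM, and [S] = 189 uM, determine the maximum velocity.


Vmax = v * (Km + [S]) / [S]
Vmax = 91 * (7 + 189) / 189
Vmax = 94.3704 uM/s

94.3704 uM/s


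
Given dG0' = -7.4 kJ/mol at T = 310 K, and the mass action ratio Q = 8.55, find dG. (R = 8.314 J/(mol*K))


dG = dG0' + RT * ln(Q) / 1000
dG = -7.4 + 8.314 * 310 * ln(8.55) / 1000
dG = -1.8692 kJ/mol

-1.8692 kJ/mol


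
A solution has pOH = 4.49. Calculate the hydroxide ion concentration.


[OH-] = 10^(-pOH)
[OH-] = 10^(-4.49)
[OH-] = 3.236e-05 M

3.236e-05 M


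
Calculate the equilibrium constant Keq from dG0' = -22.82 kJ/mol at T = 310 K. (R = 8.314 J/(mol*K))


Keq = exp(-dG0 * 1000 / (R * T))
Keq = exp(-(-22.82) * 1000 / (8.314 * 310))
Keq = 7002.9718

7002.9718


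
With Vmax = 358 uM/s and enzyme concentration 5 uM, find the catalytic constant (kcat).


kcat = Vmax / [E]t
kcat = 358 / 5
kcat = 71.6 s^-1

71.6 s^-1


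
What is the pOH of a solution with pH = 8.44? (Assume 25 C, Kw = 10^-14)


pOH = 14 - pH
pOH = 14 - 8.44
pOH = 5.56

5.56


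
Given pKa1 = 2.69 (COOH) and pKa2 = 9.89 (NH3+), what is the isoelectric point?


pI = (pKa1 + pKa2) / 2
pI = (2.69 + 9.89) / 2
pI = 6.29

6.29


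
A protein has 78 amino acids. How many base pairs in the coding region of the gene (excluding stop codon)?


Each amino acid = 1 codon = 3 bp
bp = 78 * 3 = 234 bp

234 bp


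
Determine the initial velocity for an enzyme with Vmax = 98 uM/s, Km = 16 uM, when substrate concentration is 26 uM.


v = Vmax * [S] / (Km + [S])
v = 98 * 26 / (16 + 26)
v = 60.6667 uM/s

60.6667 uM/s


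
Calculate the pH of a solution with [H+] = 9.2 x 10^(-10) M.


pH = -log10([H+])
pH = -log10(9.2 x 10^(-10))
pH = 9.0362

9.0362


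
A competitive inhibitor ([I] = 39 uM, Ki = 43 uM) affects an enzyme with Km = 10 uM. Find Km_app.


Km_app = Km * (1 + [I]/Ki)
Km_app = 10 * (1 + 39/43)
Km_app = 19.0698 uM

19.0698 uM


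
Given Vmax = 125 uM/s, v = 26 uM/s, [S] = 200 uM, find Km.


Km = [S] * (Vmax - v) / v
Km = 200 * (125 - 26) / 26
Km = 761.5385 uM

761.5385 uM


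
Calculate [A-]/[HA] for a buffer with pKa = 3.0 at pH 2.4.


[A-]/[HA] = 10^(pH - pKa)
= 10^(2.4 - 3.0)
= 0.2512

0.2512


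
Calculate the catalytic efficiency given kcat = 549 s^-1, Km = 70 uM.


Catalytic efficiency = kcat / Km
= 549 / 70
= 7.8429 uM^-1*s^-1

7.8429 uM^-1*s^-1


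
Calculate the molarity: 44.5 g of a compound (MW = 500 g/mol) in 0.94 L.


C = (mass / MW) / volume
C = (44.5 / 500) / 0.94
C = 0.0947 M

0.0947 M


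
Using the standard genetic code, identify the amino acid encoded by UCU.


Standard genetic code lookup.
Codon UCU -> Ser

Ser


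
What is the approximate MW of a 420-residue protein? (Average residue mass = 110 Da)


MW = n_residues * 110 Da
MW = 420 * 110
MW = 46200 Da

46200 Da


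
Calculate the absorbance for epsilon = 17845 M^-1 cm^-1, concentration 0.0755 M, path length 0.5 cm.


A = epsilon * c * l
A = 17845 * 0.0755 * 0.5
A = 673.6487

673.6487


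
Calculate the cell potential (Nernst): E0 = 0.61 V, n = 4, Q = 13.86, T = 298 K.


E = E0 - (RT/nF) * ln(Q)
E = 0.61 - (8.314 * 298 / (4 * 96485)) * ln(13.86)
E = 0.5931 V

0.5931 V


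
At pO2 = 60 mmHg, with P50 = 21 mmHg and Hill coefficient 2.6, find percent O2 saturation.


Y = pO2^n / (P50^n + pO2^n)
Y = 60^2.6 / (21^2.6 + 60^2.6)
Y = 93.87%

93.87%


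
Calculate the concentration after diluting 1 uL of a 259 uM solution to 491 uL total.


C2 = C1 * V1 / V2
C2 = 259 * 1 / 491
C2 = 0.5275 uM

0.5275 uM


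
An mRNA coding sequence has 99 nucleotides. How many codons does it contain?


codons = nucleotides / 3
codons = 99 / 3 = 33

33


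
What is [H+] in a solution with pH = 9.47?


[H+] = 10^(-pH)
[H+] = 10^(-9.47)
[H+] = 3.388e-10 M

3.388e-10 M


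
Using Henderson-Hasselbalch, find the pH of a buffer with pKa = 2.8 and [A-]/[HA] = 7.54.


pH = pKa + log10([A-]/[HA])
pH = 2.8 + log10(7.54)
pH = 3.6774

3.6774


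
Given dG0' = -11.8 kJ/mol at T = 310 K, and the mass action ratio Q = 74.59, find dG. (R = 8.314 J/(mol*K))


dG = dG0' + RT * ln(Q) / 1000
dG = -11.8 + 8.314 * 310 * ln(74.59) / 1000
dG = -0.6865 kJ/mol

-0.6865 kJ/mol


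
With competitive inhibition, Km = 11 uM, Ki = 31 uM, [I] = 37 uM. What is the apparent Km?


Km_app = Km * (1 + [I]/Ki)
Km_app = 11 * (1 + 37/31)
Km_app = 24.129 uM

24.129 uM


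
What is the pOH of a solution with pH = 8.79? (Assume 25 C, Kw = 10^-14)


pOH = 14 - pH
pOH = 14 - 8.79
pOH = 5.21

5.21


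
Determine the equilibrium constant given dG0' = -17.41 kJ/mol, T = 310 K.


Keq = exp(-dG0 * 1000 / (R * T))
Keq = exp(-(-17.41) * 1000 / (8.314 * 310))
Keq = 858.3625

858.3625


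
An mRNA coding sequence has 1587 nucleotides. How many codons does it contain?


codons = nucleotides / 3
codons = 1587 / 3 = 529

529


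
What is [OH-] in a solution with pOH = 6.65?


[OH-] = 10^(-pOH)
[OH-] = 10^(-6.65)
[OH-] = 2.239e-07 M

2.239e-07 M


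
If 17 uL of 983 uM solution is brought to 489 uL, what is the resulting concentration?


C2 = C1 * V1 / V2
C2 = 983 * 17 / 489
C2 = 34.1738 uM

34.1738 uM


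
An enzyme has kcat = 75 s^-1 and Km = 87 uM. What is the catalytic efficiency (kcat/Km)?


Catalytic efficiency = kcat / Km
= 75 / 87
= 0.8621 uM^-1*s^-1

0.8621 uM^-1*s^-1


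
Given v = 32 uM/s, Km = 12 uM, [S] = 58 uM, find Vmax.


Vmax = v * (Km + [S]) / [S]
Vmax = 32 * (12 + 58) / 58
Vmax = 38.6207 uM/s

38.6207 uM/s


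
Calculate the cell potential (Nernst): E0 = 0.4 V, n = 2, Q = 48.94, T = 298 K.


E = E0 - (RT/nF) * ln(Q)
E = 0.4 - (8.314 * 298 / (2 * 96485)) * ln(48.94)
E = 0.35 V

0.35 V


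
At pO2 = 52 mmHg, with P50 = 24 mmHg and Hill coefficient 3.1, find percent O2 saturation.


Y = pO2^n / (P50^n + pO2^n)
Y = 52^3.1 / (24^3.1 + 52^3.1)
Y = 91.66%

91.66%


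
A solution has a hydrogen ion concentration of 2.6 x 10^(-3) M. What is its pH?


pH = -log10([H+])
pH = -log10(2.6 x 10^(-3))
pH = 2.585

2.585


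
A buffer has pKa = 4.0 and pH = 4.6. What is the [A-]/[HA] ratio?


[A-]/[HA] = 10^(pH - pKa)
= 10^(4.6 - 4.0)
= 3.9811

3.9811


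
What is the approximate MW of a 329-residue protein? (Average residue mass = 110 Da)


MW = n_residues * 110 Da
MW = 329 * 110
MW = 36190 Da

36190 Da


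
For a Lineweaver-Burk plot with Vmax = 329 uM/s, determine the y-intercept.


y-intercept = 1/Vmax
= 1/329
= 0.003 s/uM

0.003 s/uM


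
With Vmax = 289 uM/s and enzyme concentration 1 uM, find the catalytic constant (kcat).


kcat = Vmax / [E]t
kcat = 289 / 1
kcat = 289.0 s^-1

289.0 s^-1


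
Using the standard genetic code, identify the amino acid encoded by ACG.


Standard genetic code lookup.
Codon ACG -> Thr

Thr


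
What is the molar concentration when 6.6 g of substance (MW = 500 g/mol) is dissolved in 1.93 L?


C = (mass / MW) / volume
C = (6.6 / 500) / 1.93
C = 0.0068 M

0.0068 M


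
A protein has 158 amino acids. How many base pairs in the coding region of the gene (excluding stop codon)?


Each amino acid = 1 codon = 3 bp
bp = 158 * 3 = 474 bp

474 bp


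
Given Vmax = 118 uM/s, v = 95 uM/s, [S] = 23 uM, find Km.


Km = [S] * (Vmax - v) / v
Km = 23 * (118 - 95) / 95
Km = 5.5684 uM

5.5684 uM


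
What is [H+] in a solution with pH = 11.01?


[H+] = 10^(-pH)
[H+] = 10^(-11.01)
[H+] = 9.772e-12 M

9.772e-12 M


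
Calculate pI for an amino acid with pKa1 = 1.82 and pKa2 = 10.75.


pI = (pKa1 + pKa2) / 2
pI = (1.82 + 10.75) / 2
pI = 6.285

6.285


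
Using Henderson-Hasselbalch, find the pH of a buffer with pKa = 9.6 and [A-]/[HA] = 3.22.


pH = pKa + log10([A-]/[HA])
pH = 9.6 + log10(3.22)
pH = 10.1079

10.1079


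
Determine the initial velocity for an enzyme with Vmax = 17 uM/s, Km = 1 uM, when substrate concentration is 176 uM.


v = Vmax * [S] / (Km + [S])
v = 17 * 176 / (1 + 176)
v = 16.904 uM/s

16.904 uM/s


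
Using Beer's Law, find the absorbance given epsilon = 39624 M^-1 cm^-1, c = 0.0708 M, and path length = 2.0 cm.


A = epsilon * c * l
A = 39624 * 0.0708 * 2.0
A = 5610.7584

5610.7584


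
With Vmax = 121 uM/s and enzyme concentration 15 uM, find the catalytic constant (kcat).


kcat = Vmax / [E]t
kcat = 121 / 15
kcat = 8.0667 s^-1

8.0667 s^-1


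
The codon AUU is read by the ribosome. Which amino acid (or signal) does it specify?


Standard genetic code lookup.
Codon AUU -> Ile

Ile


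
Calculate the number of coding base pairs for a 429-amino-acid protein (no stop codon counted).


Each amino acid = 1 codon = 3 bp
bp = 429 * 3 = 1287 bp

1287 bp


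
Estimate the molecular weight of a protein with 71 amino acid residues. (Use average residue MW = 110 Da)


MW = n_residues * 110 Da
MW = 71 * 110
MW = 7810 Da

7810 Da


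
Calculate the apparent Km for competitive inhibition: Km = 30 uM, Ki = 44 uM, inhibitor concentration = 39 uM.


Km_app = Km * (1 + [I]/Ki)
Km_app = 30 * (1 + 39/44)
Km_app = 56.5909 uM

56.5909 uM


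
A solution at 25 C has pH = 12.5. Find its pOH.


pOH = 14 - pH
pOH = 14 - 12.5
pOH = 1.5

1.5


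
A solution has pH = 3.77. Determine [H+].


[H+] = 10^(-pH)
[H+] = 10^(-3.77)
[H+] = 1.698e-04 M

1.698e-04 M


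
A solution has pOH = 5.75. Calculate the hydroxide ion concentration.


[OH-] = 10^(-pOH)
[OH-] = 10^(-5.75)
[OH-] = 1.778e-06 M

1.778e-06 M


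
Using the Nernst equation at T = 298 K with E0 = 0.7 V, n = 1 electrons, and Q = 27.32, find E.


E = E0 - (RT/nF) * ln(Q)
E = 0.7 - (8.314 * 298 / (1 * 96485)) * ln(27.32)
E = 0.6151 V

0.6151 V


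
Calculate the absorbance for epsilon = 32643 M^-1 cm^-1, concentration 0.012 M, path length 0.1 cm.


A = epsilon * c * l
A = 32643 * 0.012 * 0.1
A = 39.1716

39.1716


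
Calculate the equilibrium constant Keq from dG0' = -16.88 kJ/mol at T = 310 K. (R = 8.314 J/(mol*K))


Keq = exp(-dG0 * 1000 / (R * T))
Keq = exp(-(-16.88) * 1000 / (8.314 * 310))
Keq = 698.8165

698.8165


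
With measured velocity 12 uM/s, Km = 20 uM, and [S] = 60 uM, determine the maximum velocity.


Vmax = v * (Km + [S]) / [S]
Vmax = 12 * (20 + 60) / 60
Vmax = 16.0 uM/s

16.0 uM/s


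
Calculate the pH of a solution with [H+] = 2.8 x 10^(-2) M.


pH = -log10([H+])
pH = -log10(2.8 x 10^(-2))
pH = 1.5528

1.5528


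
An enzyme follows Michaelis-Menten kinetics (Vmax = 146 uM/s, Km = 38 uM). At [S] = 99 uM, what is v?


v = Vmax * [S] / (Km + [S])
v = 146 * 99 / (38 + 99)
v = 105.5036 uM/s

105.5036 uM/s


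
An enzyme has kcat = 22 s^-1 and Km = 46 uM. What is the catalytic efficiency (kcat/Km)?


Catalytic efficiency = kcat / Km
= 22 / 46
= 0.4783 uM^-1*s^-1

0.4783 uM^-1*s^-1


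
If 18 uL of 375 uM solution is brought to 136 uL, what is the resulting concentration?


C2 = C1 * V1 / V2
C2 = 375 * 18 / 136
C2 = 49.6324 uM

49.6324 uM


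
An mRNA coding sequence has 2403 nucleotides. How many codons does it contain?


codons = nucleotides / 3
codons = 2403 / 3 = 801

801


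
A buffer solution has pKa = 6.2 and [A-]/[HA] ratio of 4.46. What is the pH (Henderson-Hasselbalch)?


pH = pKa + log10([A-]/[HA])
pH = 6.2 + log10(4.46)
pH = 6.8493

6.8493


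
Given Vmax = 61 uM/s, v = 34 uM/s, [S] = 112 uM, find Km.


Km = [S] * (Vmax - v) / v
Km = 112 * (61 - 34) / 34
Km = 88.9412 uM

88.9412 uM


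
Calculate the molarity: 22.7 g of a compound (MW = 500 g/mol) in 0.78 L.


C = (mass / MW) / volume
C = (22.7 / 500) / 0.78
C = 0.0582 M

0.0582 M


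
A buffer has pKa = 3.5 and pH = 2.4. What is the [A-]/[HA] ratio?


[A-]/[HA] = 10^(pH - pKa)
= 10^(2.4 - 3.5)
= 0.0794

0.0794


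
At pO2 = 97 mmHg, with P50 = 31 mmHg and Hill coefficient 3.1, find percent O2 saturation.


Y = pO2^n / (P50^n + pO2^n)
Y = 97^3.1 / (31^3.1 + 97^3.1)
Y = 97.17%

97.17%


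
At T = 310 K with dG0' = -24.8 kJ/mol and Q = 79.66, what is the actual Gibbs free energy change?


dG = dG0' + RT * ln(Q) / 1000
dG = -24.8 + 8.314 * 310 * ln(79.66) / 1000
dG = -13.517 kJ/mol

-13.517 kJ/mol


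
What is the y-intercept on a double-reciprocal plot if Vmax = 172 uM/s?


y-intercept = 1/Vmax
= 1/172
= 0.0058 s/uM

0.0058 s/uM


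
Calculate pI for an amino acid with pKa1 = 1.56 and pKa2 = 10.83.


pI = (pKa1 + pKa2) / 2
pI = (1.56 + 10.83) / 2
pI = 6.195

6.195


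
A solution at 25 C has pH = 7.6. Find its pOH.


pOH = 14 - pH
pOH = 14 - 7.6
pOH = 6.4

6.4


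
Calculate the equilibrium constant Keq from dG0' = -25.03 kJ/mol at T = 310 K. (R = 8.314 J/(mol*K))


Keq = exp(-dG0 * 1000 / (R * T))
Keq = exp(-(-25.03) * 1000 / (8.314 * 310))
Keq = 16507.3842

16507.3842


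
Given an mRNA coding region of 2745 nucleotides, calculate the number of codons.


codons = nucleotides / 3
codons = 2745 / 3 = 915

915


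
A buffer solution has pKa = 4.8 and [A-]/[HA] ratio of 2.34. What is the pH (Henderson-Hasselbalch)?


pH = pKa + log10([A-]/[HA])
pH = 4.8 + log10(2.34)
pH = 5.1692

5.1692


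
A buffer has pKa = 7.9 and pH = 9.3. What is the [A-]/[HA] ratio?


[A-]/[HA] = 10^(pH - pKa)
= 10^(9.3 - 7.9)
= 25.1189

25.1189


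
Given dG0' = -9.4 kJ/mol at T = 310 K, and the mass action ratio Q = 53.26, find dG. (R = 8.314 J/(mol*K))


dG = dG0' + RT * ln(Q) / 1000
dG = -9.4 + 8.314 * 310 * ln(53.26) / 1000
dG = 0.8454 kJ/mol

0.8454 kJ/mol


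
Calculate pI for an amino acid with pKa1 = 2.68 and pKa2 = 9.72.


pI = (pKa1 + pKa2) / 2
pI = (2.68 + 9.72) / 2
pI = 6.2

6.2


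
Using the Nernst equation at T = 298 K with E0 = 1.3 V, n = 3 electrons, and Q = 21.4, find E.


E = E0 - (RT/nF) * ln(Q)
E = 1.3 - (8.314 * 298 / (3 * 96485)) * ln(21.4)
E = 1.2738 V

1.2738 V


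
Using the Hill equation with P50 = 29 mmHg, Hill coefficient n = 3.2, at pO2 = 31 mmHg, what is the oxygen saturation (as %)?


Y = pO2^n / (P50^n + pO2^n)
Y = 31^3.2 / (29^3.2 + 31^3.2)
Y = 55.32%

55.32%


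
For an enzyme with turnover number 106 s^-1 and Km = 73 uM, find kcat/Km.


Catalytic efficiency = kcat / Km
= 106 / 73
= 1.4521 uM^-1*s^-1

1.4521 uM^-1*s^-1


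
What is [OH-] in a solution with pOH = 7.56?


[OH-] = 10^(-pOH)
[OH-] = 10^(-7.56)
[OH-] = 2.754e-08 M

2.754e-08 M


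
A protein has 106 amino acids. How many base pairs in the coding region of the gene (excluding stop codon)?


Each amino acid = 1 codon = 3 bp
bp = 106 * 3 = 318 bp

318 bp


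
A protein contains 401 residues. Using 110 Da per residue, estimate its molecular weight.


MW = n_residues * 110 Da
MW = 401 * 110
MW = 44110 Da

44110 Da


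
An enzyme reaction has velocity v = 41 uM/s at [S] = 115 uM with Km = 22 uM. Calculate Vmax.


Vmax = v * (Km + [S]) / [S]
Vmax = 41 * (22 + 115) / 115
Vmax = 48.8435 uM/s

48.8435 uM/s


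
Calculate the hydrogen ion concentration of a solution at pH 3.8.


[H+] = 10^(-pH)
[H+] = 10^(-3.8)
[H+] = 1.585e-04 M

1.585e-04 M


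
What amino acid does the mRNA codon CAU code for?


Standard genetic code lookup.
Codon CAU -> His

His


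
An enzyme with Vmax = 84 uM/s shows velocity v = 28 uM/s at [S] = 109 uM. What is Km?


Km = [S] * (Vmax - v) / v
Km = 109 * (84 - 28) / 28
Km = 218.0 uM

218.0 uM


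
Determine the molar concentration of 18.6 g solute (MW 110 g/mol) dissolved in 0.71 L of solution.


C = (mass / MW) / volume
C = (18.6 / 110) / 0.71
C = 0.2382 M

0.2382 M


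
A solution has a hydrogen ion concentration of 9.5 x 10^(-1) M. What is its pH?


pH = -log10([H+])
pH = -log10(9.5 x 10^(-1))
pH = 0.0223

0.0223


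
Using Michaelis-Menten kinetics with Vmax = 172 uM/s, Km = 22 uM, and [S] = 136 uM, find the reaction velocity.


v = Vmax * [S] / (Km + [S])
v = 172 * 136 / (22 + 136)
v = 148.0506 uM/s

148.0506 uM/s


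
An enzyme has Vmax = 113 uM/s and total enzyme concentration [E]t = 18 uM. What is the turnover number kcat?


kcat = Vmax / [E]t
kcat = 113 / 18
kcat = 6.2778 s^-1

6.2778 s^-1


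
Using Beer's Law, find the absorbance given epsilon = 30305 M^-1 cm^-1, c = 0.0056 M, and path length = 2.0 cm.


A = epsilon * c * l
A = 30305 * 0.0056 * 2.0
A = 339.416

339.416


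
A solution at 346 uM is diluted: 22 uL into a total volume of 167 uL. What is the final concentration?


C2 = C1 * V1 / V2
C2 = 346 * 22 / 167
C2 = 45.5808 uM

45.5808 uM


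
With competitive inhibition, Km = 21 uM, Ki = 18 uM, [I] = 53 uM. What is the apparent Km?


Km_app = Km * (1 + [I]/Ki)
Km_app = 21 * (1 + 53/18)
Km_app = 82.8333 uM

82.8333 uM


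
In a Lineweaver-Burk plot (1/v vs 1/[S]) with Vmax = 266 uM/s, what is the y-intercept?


y-intercept = 1/Vmax
= 1/266
= 0.0038 s/uM

0.0038 s/uM


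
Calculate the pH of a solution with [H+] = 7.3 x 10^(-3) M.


pH = -log10([H+])
pH = -log10(7.3 x 10^(-3))
pH = 2.1367

2.1367


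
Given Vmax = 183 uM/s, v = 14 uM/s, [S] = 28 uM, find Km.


Km = [S] * (Vmax - v) / v
Km = 28 * (183 - 14) / 14
Km = 338.0 uM

338.0 uM


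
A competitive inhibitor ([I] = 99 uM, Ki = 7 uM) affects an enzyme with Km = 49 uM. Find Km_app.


Km_app = Km * (1 + [I]/Ki)
Km_app = 49 * (1 + 99/7)
Km_app = 742.0 uM

742.0 uM


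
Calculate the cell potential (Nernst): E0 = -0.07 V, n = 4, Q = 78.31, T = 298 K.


E = E0 - (RT/nF) * ln(Q)
E = -0.07 - (8.314 * 298 / (4 * 96485)) * ln(78.31)
E = -0.098 V

-0.098 V


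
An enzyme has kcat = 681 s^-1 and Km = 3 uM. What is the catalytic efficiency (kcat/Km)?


Catalytic efficiency = kcat / Km
= 681 / 3
= 227.0 uM^-1*s^-1

227.0 uM^-1*s^-1


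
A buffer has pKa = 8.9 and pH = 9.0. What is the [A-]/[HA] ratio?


[A-]/[HA] = 10^(pH - pKa)
= 10^(9.0 - 8.9)
= 1.2589

1.2589


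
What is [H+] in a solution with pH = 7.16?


[H+] = 10^(-pH)
[H+] = 10^(-7.16)
[H+] = 6.918e-08 M

6.918e-08 M


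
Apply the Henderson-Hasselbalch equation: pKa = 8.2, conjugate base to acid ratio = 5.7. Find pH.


pH = pKa + log10([A-]/[HA])
pH = 8.2 + log10(5.7)
pH = 8.9559

8.9559


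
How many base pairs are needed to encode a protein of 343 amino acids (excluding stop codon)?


Each amino acid = 1 codon = 3 bp
bp = 343 * 3 = 1029 bp

1029 bp


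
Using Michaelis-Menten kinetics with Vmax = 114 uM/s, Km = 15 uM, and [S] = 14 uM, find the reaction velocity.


v = Vmax * [S] / (Km + [S])
v = 114 * 14 / (15 + 14)
v = 55.0345 uM/s

55.0345 uM/s


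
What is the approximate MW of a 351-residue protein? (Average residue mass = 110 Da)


MW = n_residues * 110 Da
MW = 351 * 110
MW = 38610 Da

38610 Da


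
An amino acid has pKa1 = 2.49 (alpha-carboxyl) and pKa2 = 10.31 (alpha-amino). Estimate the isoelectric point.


pI = (pKa1 + pKa2) / 2
pI = (2.49 + 10.31) / 2
pI = 6.4

6.4


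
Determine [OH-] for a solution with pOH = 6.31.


[OH-] = 10^(-pOH)
[OH-] = 10^(-6.31)
[OH-] = 4.898e-07 M

4.898e-07 M


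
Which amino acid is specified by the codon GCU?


Standard genetic code lookup.
Codon GCU -> Ala

Ala


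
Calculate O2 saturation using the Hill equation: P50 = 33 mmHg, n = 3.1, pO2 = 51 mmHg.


Y = pO2^n / (P50^n + pO2^n)
Y = 51^3.1 / (33^3.1 + 51^3.1)
Y = 79.4%

79.4%


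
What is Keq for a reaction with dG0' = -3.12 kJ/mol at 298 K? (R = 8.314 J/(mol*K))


Keq = exp(-dG0 * 1000 / (R * T))
Keq = exp(-(-3.12) * 1000 / (8.314 * 298))
Keq = 3.5229

3.5229


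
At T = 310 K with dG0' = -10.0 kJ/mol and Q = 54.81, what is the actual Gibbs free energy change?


dG = dG0' + RT * ln(Q) / 1000
dG = -10.0 + 8.314 * 310 * ln(54.81) / 1000
dG = 0.3193 kJ/mol

0.3193 kJ/mol


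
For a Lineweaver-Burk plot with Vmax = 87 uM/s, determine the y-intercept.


y-intercept = 1/Vmax
= 1/87
= 0.0115 s/uM

0.0115 s/uM


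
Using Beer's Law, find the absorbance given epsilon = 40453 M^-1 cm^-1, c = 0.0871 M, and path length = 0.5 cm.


A = epsilon * c * l
A = 40453 * 0.0871 * 0.5
A = 1761.7281

1761.7281


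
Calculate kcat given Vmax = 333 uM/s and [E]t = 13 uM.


kcat = Vmax / [E]t
kcat = 333 / 13
kcat = 25.6154 s^-1

25.6154 s^-1


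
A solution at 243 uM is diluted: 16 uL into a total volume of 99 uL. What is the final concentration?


C2 = C1 * V1 / V2
C2 = 243 * 16 / 99
C2 = 39.2727 uM

39.2727 uM


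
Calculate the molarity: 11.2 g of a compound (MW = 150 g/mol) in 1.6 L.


C = (mass / MW) / volume
C = (11.2 / 150) / 1.6
C = 0.0467 M

0.0467 M


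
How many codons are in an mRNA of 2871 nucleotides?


codons = nucleotides / 3
codons = 2871 / 3 = 957

957


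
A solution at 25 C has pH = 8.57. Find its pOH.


pOH = 14 - pH
pOH = 14 - 8.57
pOH = 5.43

5.43


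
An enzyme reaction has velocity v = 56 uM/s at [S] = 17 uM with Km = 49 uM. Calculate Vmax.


Vmax = v * (Km + [S]) / [S]
Vmax = 56 * (49 + 17) / 17
Vmax = 217.4118 uM/s

217.4118 uM/s


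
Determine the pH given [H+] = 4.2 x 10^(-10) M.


pH = -log10([H+])
pH = -log10(4.2 x 10^(-10))
pH = 9.3768

9.3768


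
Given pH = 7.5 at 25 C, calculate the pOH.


pOH = 14 - pH
pOH = 14 - 7.5
pOH = 6.5

6.5


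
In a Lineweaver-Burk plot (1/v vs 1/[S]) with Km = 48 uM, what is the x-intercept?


x-intercept = -1/Km
= -1/48
= -0.0208 1/uM

-0.0208 1/uM


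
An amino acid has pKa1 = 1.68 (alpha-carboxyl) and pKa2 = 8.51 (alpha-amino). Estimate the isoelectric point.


pI = (pKa1 + pKa2) / 2
pI = (1.68 + 8.51) / 2
pI = 5.095

5.095


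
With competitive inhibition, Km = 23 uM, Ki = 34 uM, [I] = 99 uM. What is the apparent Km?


Km_app = Km * (1 + [I]/Ki)
Km_app = 23 * (1 + 99/34)
Km_app = 89.9706 uM

89.9706 uM


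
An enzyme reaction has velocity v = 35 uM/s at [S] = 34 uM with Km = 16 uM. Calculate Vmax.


Vmax = v * (Km + [S]) / [S]
Vmax = 35 * (16 + 34) / 34
Vmax = 51.4706 uM/s

51.4706 uM/s


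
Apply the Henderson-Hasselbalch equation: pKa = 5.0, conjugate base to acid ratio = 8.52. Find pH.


pH = pKa + log10([A-]/[HA])
pH = 5.0 + log10(8.52)
pH = 5.9304

5.9304


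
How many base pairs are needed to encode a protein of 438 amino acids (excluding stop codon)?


Each amino acid = 1 codon = 3 bp
bp = 438 * 3 = 1314 bp

1314 bp


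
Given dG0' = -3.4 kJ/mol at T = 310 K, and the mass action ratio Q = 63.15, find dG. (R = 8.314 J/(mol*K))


dG = dG0' + RT * ln(Q) / 1000
dG = -3.4 + 8.314 * 310 * ln(63.15) / 1000
dG = 7.2844 kJ/mol

7.2844 kJ/mol


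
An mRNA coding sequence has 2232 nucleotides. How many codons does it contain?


codons = nucleotides / 3
codons = 2232 / 3 = 744

744


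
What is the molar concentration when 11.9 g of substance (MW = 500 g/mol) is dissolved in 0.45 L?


C = (mass / MW) / volume
C = (11.9 / 500) / 0.45
C = 0.0529 M

0.0529 M


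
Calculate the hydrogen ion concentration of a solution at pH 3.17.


[H+] = 10^(-pH)
[H+] = 10^(-3.17)
[H+] = 6.761e-04 M

6.761e-04 M


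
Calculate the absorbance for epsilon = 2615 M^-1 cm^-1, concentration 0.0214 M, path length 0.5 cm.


A = epsilon * c * l
A = 2615 * 0.0214 * 0.5
A = 27.9805

27.9805


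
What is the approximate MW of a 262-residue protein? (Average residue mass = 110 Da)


MW = n_residues * 110 Da
MW = 262 * 110
MW = 28820 Da

28820 Da


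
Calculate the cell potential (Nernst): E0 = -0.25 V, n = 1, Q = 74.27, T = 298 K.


E = E0 - (RT/nF) * ln(Q)
E = -0.25 - (8.314 * 298 / (1 * 96485)) * ln(74.27)
E = -0.3606 V

-0.3606 V


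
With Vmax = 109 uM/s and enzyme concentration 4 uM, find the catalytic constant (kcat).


kcat = Vmax / [E]t
kcat = 109 / 4
kcat = 27.25 s^-1

27.25 s^-1


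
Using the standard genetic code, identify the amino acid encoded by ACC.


Standard genetic code lookup.
Codon ACC -> Thr

Thr


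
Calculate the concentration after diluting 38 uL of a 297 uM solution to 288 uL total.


C2 = C1 * V1 / V2
C2 = 297 * 38 / 288
C2 = 39.1875 uM

39.1875 uM


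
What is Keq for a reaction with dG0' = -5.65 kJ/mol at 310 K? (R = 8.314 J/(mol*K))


Keq = exp(-dG0 * 1000 / (R * T))
Keq = exp(-(-5.65) * 1000 / (8.314 * 310))
Keq = 8.9547

8.9547


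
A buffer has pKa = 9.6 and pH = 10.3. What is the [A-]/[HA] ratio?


[A-]/[HA] = 10^(pH - pKa)
= 10^(10.3 - 9.6)
= 5.0119

5.0119


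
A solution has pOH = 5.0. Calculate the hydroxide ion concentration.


[OH-] = 10^(-pOH)
[OH-] = 10^(-5.0)
[OH-] = 1.000e-05 M

1.000e-05 M


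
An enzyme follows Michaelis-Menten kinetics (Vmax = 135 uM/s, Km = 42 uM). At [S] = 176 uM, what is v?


v = Vmax * [S] / (Km + [S])
v = 135 * 176 / (42 + 176)
v = 108.9908 uM/s

108.9908 uM/s


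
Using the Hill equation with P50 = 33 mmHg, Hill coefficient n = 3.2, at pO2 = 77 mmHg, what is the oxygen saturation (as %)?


Y = pO2^n / (P50^n + pO2^n)
Y = 77^3.2 / (33^3.2 + 77^3.2)
Y = 93.77%

93.77%


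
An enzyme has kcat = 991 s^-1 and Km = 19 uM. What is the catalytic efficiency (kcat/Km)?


Catalytic efficiency = kcat / Km
= 991 / 19
= 52.1579 uM^-1*s^-1

52.1579 uM^-1*s^-1


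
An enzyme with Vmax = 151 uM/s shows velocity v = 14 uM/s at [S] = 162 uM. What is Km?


Km = [S] * (Vmax - v) / v
Km = 162 * (151 - 14) / 14
Km = 1585.2857 uM

1585.2857 uM


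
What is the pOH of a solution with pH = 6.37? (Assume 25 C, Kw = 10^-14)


pOH = 14 - pH
pOH = 14 - 6.37
pOH = 7.63

7.63


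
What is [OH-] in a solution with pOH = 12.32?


[OH-] = 10^(-pOH)
[OH-] = 10^(-12.32)
[OH-] = 4.786e-13 M

4.786e-13 M


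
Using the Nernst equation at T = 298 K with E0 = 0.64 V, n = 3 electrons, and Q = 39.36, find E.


E = E0 - (RT/nF) * ln(Q)
E = 0.64 - (8.314 * 298 / (3 * 96485)) * ln(39.36)
E = 0.6086 V

0.6086 V


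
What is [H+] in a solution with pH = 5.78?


[H+] = 10^(-pH)
[H+] = 10^(-5.78)
[H+] = 1.660e-06 M

1.660e-06 M


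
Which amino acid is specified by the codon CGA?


Standard genetic code lookup.
Codon CGA -> Arg

Arg


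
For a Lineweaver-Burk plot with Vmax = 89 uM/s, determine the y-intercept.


y-intercept = 1/Vmax
= 1/89
= 0.0112 s/uM

0.0112 s/uM


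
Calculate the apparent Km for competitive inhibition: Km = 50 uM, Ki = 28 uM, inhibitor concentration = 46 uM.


Km_app = Km * (1 + [I]/Ki)
Km_app = 50 * (1 + 46/28)
Km_app = 132.1429 uM

132.1429 uM


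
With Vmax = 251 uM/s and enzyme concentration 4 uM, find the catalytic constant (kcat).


kcat = Vmax / [E]t
kcat = 251 / 4
kcat = 62.75 s^-1

62.75 s^-1


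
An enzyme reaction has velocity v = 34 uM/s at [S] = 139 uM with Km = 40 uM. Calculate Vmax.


Vmax = v * (Km + [S]) / [S]
Vmax = 34 * (40 + 139) / 139
Vmax = 43.7842 uM/s

43.7842 uM/s


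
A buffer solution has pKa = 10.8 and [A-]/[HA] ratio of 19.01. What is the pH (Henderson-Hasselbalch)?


pH = pKa + log10([A-]/[HA])
pH = 10.8 + log10(19.01)
pH = 12.079

12.079


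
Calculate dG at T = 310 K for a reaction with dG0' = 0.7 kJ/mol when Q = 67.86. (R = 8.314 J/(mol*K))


dG = dG0' + RT * ln(Q) / 1000
dG = 0.7 + 8.314 * 310 * ln(67.86) / 1000
dG = 11.5698 kJ/mol

11.5698 kJ/mol


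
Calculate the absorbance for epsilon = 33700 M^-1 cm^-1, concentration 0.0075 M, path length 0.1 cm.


A = epsilon * c * l
A = 33700 * 0.0075 * 0.1
A = 25.275

25.275


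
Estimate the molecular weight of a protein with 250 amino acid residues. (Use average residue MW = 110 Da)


MW = n_residues * 110 Da
MW = 250 * 110
MW = 27500 Da

27500 Da


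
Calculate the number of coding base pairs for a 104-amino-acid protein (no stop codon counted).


Each amino acid = 1 codon = 3 bp
bp = 104 * 3 = 312 bp

312 bp


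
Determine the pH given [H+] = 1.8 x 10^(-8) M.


pH = -log10([H+])
pH = -log10(1.8 x 10^(-8))
pH = 7.7447

7.7447


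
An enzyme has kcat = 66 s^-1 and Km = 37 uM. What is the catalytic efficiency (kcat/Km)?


Catalytic efficiency = kcat / Km
= 66 / 37
= 1.7838 uM^-1*s^-1

1.7838 uM^-1*s^-1


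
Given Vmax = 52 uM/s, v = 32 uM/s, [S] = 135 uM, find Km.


Km = [S] * (Vmax - v) / v
Km = 135 * (52 - 32) / 32
Km = 84.375 uM

84.375 uM


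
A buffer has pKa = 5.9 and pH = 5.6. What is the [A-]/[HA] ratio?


[A-]/[HA] = 10^(pH - pKa)
= 10^(5.6 - 5.9)
= 0.5012

0.5012


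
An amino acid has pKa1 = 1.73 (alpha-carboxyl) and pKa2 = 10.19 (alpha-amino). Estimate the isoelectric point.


pI = (pKa1 + pKa2) / 2
pI = (1.73 + 10.19) / 2
pI = 5.96

5.96


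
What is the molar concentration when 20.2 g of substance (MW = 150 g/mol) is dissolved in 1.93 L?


C = (mass / MW) / volume
C = (20.2 / 150) / 1.93
C = 0.0698 M

0.0698 M


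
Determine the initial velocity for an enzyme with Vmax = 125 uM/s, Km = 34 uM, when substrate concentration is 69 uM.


v = Vmax * [S] / (Km + [S])
v = 125 * 69 / (34 + 69)
v = 83.7379 uM/s

83.7379 uM/s


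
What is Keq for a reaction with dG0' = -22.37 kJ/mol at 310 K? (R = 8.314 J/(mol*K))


Keq = exp(-dG0 * 1000 / (R * T))
Keq = exp(-(-22.37) * 1000 / (8.314 * 310))
Keq = 5881.0539

5881.0539


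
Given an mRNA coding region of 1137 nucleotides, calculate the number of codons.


codons = nucleotides / 3
codons = 1137 / 3 = 379

379


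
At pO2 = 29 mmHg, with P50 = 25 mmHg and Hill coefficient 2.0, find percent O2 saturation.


Y = pO2^n / (P50^n + pO2^n)
Y = 29^2.0 / (25^2.0 + 29^2.0)
Y = 57.37%

57.37%


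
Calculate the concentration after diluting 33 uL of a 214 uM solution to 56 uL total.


C2 = C1 * V1 / V2
C2 = 214 * 33 / 56
C2 = 126.1071 uM

126.1071 uM


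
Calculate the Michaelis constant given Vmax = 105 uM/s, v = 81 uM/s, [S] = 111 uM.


Km = [S] * (Vmax - v) / v
Km = 111 * (105 - 81) / 81
Km = 32.8889 uM

32.8889 uM


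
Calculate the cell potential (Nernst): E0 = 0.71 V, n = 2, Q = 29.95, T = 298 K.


E = E0 - (RT/nF) * ln(Q)
E = 0.71 - (8.314 * 298 / (2 * 96485)) * ln(29.95)
E = 0.6664 V

0.6664 V


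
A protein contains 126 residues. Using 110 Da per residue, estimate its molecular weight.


MW = n_residues * 110 Da
MW = 126 * 110
MW = 13860 Da

13860 Da


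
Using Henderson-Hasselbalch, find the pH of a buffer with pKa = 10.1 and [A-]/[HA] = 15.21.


pH = pKa + log10([A-]/[HA])
pH = 10.1 + log10(15.21)
pH = 11.2821

11.2821


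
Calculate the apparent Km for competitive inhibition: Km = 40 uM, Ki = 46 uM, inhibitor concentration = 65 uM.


Km_app = Km * (1 + [I]/Ki)
Km_app = 40 * (1 + 65/46)
Km_app = 96.5217 uM

96.5217 uM


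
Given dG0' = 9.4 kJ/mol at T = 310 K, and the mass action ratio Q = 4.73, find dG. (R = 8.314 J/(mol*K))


dG = dG0' + RT * ln(Q) / 1000
dG = 9.4 + 8.314 * 310 * ln(4.73) / 1000
dG = 13.405 kJ/mol

13.405 kJ/mol


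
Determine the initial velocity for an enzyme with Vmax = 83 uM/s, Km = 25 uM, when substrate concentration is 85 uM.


v = Vmax * [S] / (Km + [S])
v = 83 * 85 / (25 + 85)
v = 64.1364 uM/s

64.1364 uM/s


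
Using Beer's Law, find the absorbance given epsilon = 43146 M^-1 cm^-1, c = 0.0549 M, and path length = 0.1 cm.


A = epsilon * c * l
A = 43146 * 0.0549 * 0.1
A = 236.8715

236.8715


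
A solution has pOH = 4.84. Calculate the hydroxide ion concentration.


[OH-] = 10^(-pOH)
[OH-] = 10^(-4.84)
[OH-] = 1.445e-05 M

1.445e-05 M


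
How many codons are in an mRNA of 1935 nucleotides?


codons = nucleotides / 3
codons = 1935 / 3 = 645

645


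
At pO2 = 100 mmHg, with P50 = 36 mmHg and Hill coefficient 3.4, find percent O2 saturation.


Y = pO2^n / (P50^n + pO2^n)
Y = 100^3.4 / (36^3.4 + 100^3.4)
Y = 96.99%

96.99%


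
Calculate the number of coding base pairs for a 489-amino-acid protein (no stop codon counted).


Each amino acid = 1 codon = 3 bp
bp = 489 * 3 = 1467 bp

1467 bp


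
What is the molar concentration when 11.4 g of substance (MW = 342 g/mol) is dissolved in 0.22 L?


C = (mass / MW) / volume
C = (11.4 / 342) / 0.22
C = 0.1515 M

0.1515 M


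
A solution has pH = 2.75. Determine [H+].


[H+] = 10^(-pH)
[H+] = 10^(-2.75)
[H+] = 0.0018 M

0.0018 M


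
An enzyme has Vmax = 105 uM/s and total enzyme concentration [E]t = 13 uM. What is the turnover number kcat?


kcat = Vmax / [E]t
kcat = 105 / 13
kcat = 8.0769 s^-1

8.0769 s^-1


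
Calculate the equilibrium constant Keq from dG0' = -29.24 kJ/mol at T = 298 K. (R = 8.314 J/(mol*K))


Keq = exp(-dG0 * 1000 / (R * T))
Keq = exp(-(-29.24) * 1000 / (8.314 * 298))
Keq = 133502.7023

133502.7023


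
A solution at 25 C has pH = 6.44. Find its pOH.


pOH = 14 - pH
pOH = 14 - 6.44
pOH = 7.56

7.56


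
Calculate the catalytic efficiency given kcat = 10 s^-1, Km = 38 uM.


Catalytic efficiency = kcat / Km
= 10 / 38
= 0.2632 uM^-1*s^-1

0.2632 uM^-1*s^-1


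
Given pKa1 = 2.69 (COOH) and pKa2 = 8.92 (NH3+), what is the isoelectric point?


pI = (pKa1 + pKa2) / 2
pI = (2.69 + 8.92) / 2
pI = 5.805

5.805


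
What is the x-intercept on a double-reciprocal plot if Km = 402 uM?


x-intercept = -1/Km
= -1/402
= -0.0025 1/uM

-0.0025 1/uM


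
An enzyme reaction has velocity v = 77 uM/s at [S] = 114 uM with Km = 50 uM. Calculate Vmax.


Vmax = v * (Km + [S]) / [S]
Vmax = 77 * (50 + 114) / 114
Vmax = 110.7719 uM/s

110.7719 uM/s


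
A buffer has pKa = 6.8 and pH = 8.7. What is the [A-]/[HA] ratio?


[A-]/[HA] = 10^(pH - pKa)
= 10^(8.7 - 6.8)
= 79.4328

79.4328


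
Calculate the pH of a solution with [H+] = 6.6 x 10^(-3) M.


pH = -log10([H+])
pH = -log10(6.6 x 10^(-3))
pH = 2.1805

2.1805


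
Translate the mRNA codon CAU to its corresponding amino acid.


Standard genetic code lookup.
Codon CAU -> His

His


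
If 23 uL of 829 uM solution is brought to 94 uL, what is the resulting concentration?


C2 = C1 * V1 / V2
C2 = 829 * 23 / 94
C2 = 202.8404 uM

202.8404 uM


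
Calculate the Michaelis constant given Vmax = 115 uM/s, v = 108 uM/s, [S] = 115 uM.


Km = [S] * (Vmax - v) / v
Km = 115 * (115 - 108) / 108
Km = 7.4537 uM

7.4537 uM


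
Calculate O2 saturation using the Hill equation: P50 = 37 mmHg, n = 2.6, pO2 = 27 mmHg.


Y = pO2^n / (P50^n + pO2^n)
Y = 27^2.6 / (37^2.6 + 27^2.6)
Y = 30.59%

30.59%


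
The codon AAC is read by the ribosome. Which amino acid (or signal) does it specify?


Standard genetic code lookup.
Codon AAC -> Asn

Asn


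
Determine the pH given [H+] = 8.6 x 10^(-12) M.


pH = -log10([H+])
pH = -log10(8.6 x 10^(-12))
pH = 11.0655

11.0655


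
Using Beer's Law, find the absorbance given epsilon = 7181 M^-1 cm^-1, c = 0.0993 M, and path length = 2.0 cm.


A = epsilon * c * l
A = 7181 * 0.0993 * 2.0
A = 1426.1466

1426.1466


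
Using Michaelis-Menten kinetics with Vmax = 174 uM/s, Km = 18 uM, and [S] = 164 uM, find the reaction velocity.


v = Vmax * [S] / (Km + [S])
v = 174 * 164 / (18 + 164)
v = 156.7912 uM/s

156.7912 uM/s


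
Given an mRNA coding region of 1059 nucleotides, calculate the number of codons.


codons = nucleotides / 3
codons = 1059 / 3 = 353

353


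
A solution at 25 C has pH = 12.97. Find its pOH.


pOH = 14 - pH
pOH = 14 - 12.97
pOH = 1.03

1.03


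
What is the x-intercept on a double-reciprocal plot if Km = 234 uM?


x-intercept = -1/Km
= -1/234
= -0.0043 1/uM

-0.0043 1/uM


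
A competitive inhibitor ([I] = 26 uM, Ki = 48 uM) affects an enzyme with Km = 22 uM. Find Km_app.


Km_app = Km * (1 + [I]/Ki)
Km_app = 22 * (1 + 26/48)
Km_app = 33.9167 uM

33.9167 uM


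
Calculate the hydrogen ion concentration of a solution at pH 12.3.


[H+] = 10^(-pH)
[H+] = 10^(-12.3)
[H+] = 5.012e-13 M

5.012e-13 M
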